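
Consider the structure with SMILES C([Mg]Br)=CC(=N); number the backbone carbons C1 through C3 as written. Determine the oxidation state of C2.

C2 has a double bond to C (2×0 = 0), one bond to C (0), one bond to H (-1).
Oxidation state = 0 + 0 − 1 = -1.

-1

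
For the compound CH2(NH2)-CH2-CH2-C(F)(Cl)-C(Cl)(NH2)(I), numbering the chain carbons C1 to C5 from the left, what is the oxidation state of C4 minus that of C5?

-1

C4: 2C, 1F, 1Cl → 0 + 1 + 1 = +2
C5: 1C, 1N, 1Cl, 1I → 0 + 1 + 1 + 1 = +3
Difference: +2 − (+3) = -1.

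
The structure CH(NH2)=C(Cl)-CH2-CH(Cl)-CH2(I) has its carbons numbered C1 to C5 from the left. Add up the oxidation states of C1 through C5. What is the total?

Count +1 for every bond to an atom more electronegative than carbon and −1 for every bond to one less electronegative; C–C bonds are 0. Tallying each carbon:
C1: 2C, 1H, 1N → 0 − 1 + 1 = 0
C2: 3C, 1Cl → 0 + 1 = +1
C3: 2C, 2H → 0 − 2 = -2
C4: 2C, 1H, 1Cl → 0 − 1 + 1 = 0
C5: 1C, 2H, 1I → 0 − 2 + 1 = -1
Sum = 0 + 1 − 2 + 0 − 1 = -2.

-2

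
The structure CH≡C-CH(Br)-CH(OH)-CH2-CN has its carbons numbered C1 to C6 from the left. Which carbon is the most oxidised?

Tallying each carbon's bonds:
C1: 3C, 1H → 0 − 1 = -1
C2: 4C → 0 = 0
C3: 2C, 1H, 1Br → 0 − 1 + 1 = 0
C4: 2C, 1H, 1O → 0 − 1 + 1 = 0
C5: 2C, 2H → 0 − 2 = -2
C6: 1C, 3N → 0 + 3 = +3
The most oxidised carbon is C6 at +3.

C6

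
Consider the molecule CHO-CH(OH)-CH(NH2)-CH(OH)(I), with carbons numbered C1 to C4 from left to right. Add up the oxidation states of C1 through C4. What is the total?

+2

Tallying each carbon's bonds:
C1: 1C, 1H, 2O → 0 − 1 + 2 = +1
C2: 2C, 1H, 1O → 0 − 1 + 1 = 0
C3: 2C, 1H, 1N → 0 − 1 + 1 = 0
C4: 1C, 1H, 1O, 1I → 0 − 1 + 1 + 1 = +1
Sum = +1 + 0 + 0 + 1 = +2.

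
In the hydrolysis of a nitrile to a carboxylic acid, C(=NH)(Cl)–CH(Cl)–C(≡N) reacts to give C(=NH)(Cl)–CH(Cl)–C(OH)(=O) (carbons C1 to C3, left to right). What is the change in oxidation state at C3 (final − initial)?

Before: C3 has 1 bond to C, 3 bonds to N → oxidation state +3.
After: C3 has 1 bond to C, 3 bonds to O → oxidation state +3.
Δ = +3 − (+3) = 0, so no net redox change at C3.

0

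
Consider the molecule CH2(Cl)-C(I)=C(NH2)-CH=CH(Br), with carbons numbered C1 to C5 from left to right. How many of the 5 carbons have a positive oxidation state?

Bonds to more-electronegative neighbours contribute +1 each, bonds to H or metals contribute −1 each, and C–C bonds contribute 0. Tallying each carbon:
C1: 1C, 2H, 1Cl → 0 − 2 + 1 = -1
C2: 3C, 1I → 0 + 1 = +1
C3: 3C, 1N → 0 + 1 = +1
C4: 3C, 1H → 0 − 1 = -1
C5: 2C, 1H, 1Br → 0 − 1 + 1 = 0
2 carbons (C2, C3) meet the condition.

2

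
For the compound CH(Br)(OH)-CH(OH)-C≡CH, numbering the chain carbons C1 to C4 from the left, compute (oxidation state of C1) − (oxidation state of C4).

+2

C1: 1C, 1H, 1O, 1Br → 0 − 1 + 1 + 1 = +1
C4: 3C, 1H → 0 − 1 = -1
Difference: +1 − (-1) = +2.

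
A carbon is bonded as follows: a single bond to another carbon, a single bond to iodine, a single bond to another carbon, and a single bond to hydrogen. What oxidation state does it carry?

0

Bonds to more-electronegative neighbours contribute +1 each, bonds to H or metals contribute −1 each, and C–C bonds contribute 0.
The carbon has one bond to C (0), one bond to C (0), one bond to I (+1), one bond to H (-1).
Oxidation state = 0 + 0 + 1 − 1 = 0.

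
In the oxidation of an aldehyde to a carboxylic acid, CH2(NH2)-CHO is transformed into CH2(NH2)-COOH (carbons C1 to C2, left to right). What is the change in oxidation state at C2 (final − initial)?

Before: C2 has 1 bond to C, 1 bond to H, 2 bonds to O → oxidation state +1.
After: C2 has 1 bond to C, 3 bonds to O → oxidation state +3.
Δ = +3 − (+1) = +2, so this is an oxidation at C2.

+2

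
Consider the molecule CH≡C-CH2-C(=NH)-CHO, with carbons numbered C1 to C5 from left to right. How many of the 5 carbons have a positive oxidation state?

2

Tallying each carbon's bonds:
C1: 3C, 1H → 0 − 1 = -1
C2: 4C → 0 = 0
C3: 2C, 2H → 0 − 2 = -2
C4: 2C, 2N → 0 + 2 = +2
C5: 1C, 1H, 2O → 0 − 1 + 2 = +1
2 carbons (C4, C5) meet the condition.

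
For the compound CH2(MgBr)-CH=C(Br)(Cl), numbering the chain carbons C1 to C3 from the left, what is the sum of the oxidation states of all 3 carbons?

-2

Each bond to a more electronegative atom (O, N, halogen) counts +1, each bond to a less electronegative atom (H, metal, B, Si) counts −1, and each C–C bond counts 0. Tallying each carbon:
C1: 1C, 2H, 1Mg → 0 − 2 − 1 = -3
C2: 3C, 1H → 0 − 1 = -1
C3: 2C, 1Cl, 1Br → 0 + 1 + 1 = +2
Sum = -3 − 1 + 2 = -2.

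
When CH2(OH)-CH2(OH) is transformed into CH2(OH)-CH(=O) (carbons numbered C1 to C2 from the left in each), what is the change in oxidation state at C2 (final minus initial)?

+2

Before: C2 has 1 bond to C, 2 bonds to H, 1 bond to O → oxidation state -1.
After: C2 has 1 bond to C, 1 bond to H, 2 bonds to O → oxidation state +1.
Δ = +1 − (-1) = +2, so this is an oxidation at C2.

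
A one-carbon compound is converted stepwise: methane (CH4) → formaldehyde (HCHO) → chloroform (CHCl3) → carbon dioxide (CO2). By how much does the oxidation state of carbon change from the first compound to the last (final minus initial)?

Carbon oxidation states along the series — methane: -4, formaldehyde: 0, chloroform: +2, carbon dioxide: +4.
Net change = +4 − (-4) = +8.

+8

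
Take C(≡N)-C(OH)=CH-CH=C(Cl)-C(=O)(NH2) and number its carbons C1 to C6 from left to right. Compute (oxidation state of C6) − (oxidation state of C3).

C6: 1C, 2O, 1N → 0 + 2 + 1 = +3
C3: 3C, 1H → 0 − 1 = -1
Difference: +3 − (-1) = +4.

+4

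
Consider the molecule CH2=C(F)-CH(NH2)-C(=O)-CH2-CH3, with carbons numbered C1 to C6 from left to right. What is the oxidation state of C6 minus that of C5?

-1

C6: 1C, 3H → 0 − 3 = -3
C5: 2C, 2H → 0 − 2 = -2
Difference: -3 − (-2) = -1.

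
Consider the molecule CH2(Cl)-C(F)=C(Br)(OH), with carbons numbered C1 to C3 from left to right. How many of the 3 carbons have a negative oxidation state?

Tallying each carbon's bonds:
C1: 1C, 2H, 1Cl → 0 − 2 + 1 = -1
C2: 3C, 1F → 0 + 1 = +1
C3: 2C, 1O, 1Br → 0 + 1 + 1 = +2
1 carbon (C1) meets the condition.

1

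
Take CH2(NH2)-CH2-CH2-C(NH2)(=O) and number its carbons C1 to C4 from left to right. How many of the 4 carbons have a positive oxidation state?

Tallying each carbon's bonds:
C1: 1C, 2H, 1N → 0 − 2 + 1 = -1
C2: 2C, 2H → 0 − 2 = -2
C3: 2C, 2H → 0 − 2 = -2
C4: 1C, 2O, 1N → 0 + 2 + 1 = +3
1 carbon (C4) meets the condition.

1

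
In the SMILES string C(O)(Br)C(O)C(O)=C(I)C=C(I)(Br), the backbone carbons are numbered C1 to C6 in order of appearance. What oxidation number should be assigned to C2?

0

C2 has one bond to C (0), one bond to C (0), one bond to H (-1), one bond to O (+1).
Oxidation state = 0 + 0 − 1 + 1 = 0.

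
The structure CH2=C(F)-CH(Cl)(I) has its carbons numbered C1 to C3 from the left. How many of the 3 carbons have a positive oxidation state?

2

Tallying each carbon's bonds:
C1: 2C, 2H → 0 − 2 = -2
C2: 3C, 1F → 0 + 1 = +1
C3: 1C, 1H, 1Cl, 1I → 0 − 1 + 1 + 1 = +1
2 carbons (C2, C3) meet the condition.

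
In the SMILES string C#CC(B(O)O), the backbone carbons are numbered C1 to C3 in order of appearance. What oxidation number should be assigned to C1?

C1 has a triple bond to C (3×0 = 0), one bond to H (-1).
Oxidation state = 0 − 1 = -1.

-1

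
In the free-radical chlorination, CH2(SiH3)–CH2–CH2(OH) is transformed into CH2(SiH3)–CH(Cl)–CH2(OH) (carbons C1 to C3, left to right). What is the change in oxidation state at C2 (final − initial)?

Before: C2 has 2 bonds to C, 2 bonds to H → oxidation state -2.
After: C2 has 2 bonds to C, 1 bond to H, 1 bond to Cl → oxidation state 0.
Δ = 0 − (-2) = +2, so this is an oxidation at C2.

+2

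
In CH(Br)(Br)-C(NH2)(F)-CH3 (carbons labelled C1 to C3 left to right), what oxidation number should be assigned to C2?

+2

Assign +1 per bond to O/N/halogen, −1 per bond to H or an electropositive element, and 0 per bond to carbon.
C2 has one bond to C (0), one bond to C (0), one bond to N (+1), one bond to F (+1).
Oxidation state = 0 + 0 + 1 + 1 = +2.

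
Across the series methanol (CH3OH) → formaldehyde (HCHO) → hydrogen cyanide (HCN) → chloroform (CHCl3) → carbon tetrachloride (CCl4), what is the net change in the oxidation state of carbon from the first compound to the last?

Carbon oxidation states along the series — methanol: -2, formaldehyde: 0, hydrogen cyanide: +2, chloroform: +2, carbon tetrachloride: +4.
Net change = +4 − (-2) = +6.

+6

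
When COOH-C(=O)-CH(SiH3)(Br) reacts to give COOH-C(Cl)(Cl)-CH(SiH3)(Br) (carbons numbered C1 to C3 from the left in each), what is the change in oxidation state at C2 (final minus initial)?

0

Before: C2 has 2 bonds to C, 2 bonds to O → oxidation state +2.
After: C2 has 2 bonds to C, 2 bonds to Cl → oxidation state +2.
Δ = +2 − (+2) = 0, so no net redox change at C2.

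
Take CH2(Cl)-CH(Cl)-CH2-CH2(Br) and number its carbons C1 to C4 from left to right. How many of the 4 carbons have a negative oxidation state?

Count +1 for every bond to an atom more electronegative than carbon and −1 for every bond to one less electronegative; C–C bonds are 0. Tallying each carbon:
C1: 1C, 2H, 1Cl → 0 − 2 + 1 = -1
C2: 2C, 1H, 1Cl → 0 − 1 + 1 = 0
C3: 2C, 2H → 0 − 2 = -2
C4: 1C, 2H, 1Br → 0 − 2 + 1 = -1
3 carbons (C1, C3, C4) meet the condition.

3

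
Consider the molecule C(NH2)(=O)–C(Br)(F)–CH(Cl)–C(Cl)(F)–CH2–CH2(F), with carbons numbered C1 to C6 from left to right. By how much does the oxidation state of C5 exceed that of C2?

-4

C5: 2C, 2H → 0 − 2 = -2
C2: 2C, 1F, 1Br → 0 + 1 + 1 = +2
Difference: -2 − (+2) = -4.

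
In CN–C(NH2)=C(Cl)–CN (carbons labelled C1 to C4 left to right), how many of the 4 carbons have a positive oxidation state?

4

Assign +1 per bond to O/N/halogen, −1 per bond to H or an electropositive element, and 0 per bond to carbon. Tallying each carbon:
C1: 1C, 3N → 0 + 3 = +3
C2: 3C, 1N → 0 + 1 = +1
C3: 3C, 1Cl → 0 + 1 = +1
C4: 1C, 3N → 0 + 3 = +3
4 carbons (C1, C2, C3, C4) meet the condition.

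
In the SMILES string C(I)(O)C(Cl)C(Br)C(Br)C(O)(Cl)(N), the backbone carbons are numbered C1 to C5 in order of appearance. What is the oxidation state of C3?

0

Bonds to more-electronegative neighbours contribute +1 each, bonds to H or metals contribute −1 each, and C–C bonds contribute 0.
C3 has one bond to C (0), one bond to C (0), one bond to Br (+1), one bond to H (-1).
Oxidation state = 0 + 0 + 1 − 1 = 0.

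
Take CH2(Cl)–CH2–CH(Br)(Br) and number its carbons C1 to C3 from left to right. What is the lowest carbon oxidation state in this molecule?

-2

Count +1 for every bond to an atom more electronegative than carbon and −1 for every bond to one less electronegative; C–C bonds are 0. Tallying each carbon:
C1: 1C, 2H, 1Cl → 0 − 2 + 1 = -1
C2: 2C, 2H → 0 − 2 = -2
C3: 1C, 1H, 2Br → 0 − 1 + 2 = +1
The lowest value is -2.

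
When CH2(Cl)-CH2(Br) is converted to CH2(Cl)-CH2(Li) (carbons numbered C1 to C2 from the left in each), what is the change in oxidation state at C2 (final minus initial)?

-2

Before: C2 has 1 bond to C, 2 bonds to H, 1 bond to Br → oxidation state -1.
After: C2 has 1 bond to C, 2 bonds to H, 1 bond to Li → oxidation state -3.
Δ = -3 − (-1) = -2, so this is a reduction at C2.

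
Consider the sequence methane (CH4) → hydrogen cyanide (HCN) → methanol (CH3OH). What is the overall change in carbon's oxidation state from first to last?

Carbon oxidation states along the series — methane: -4, hydrogen cyanide: +2, methanol: -2.
Net change = -2 − (-4) = +2.

+2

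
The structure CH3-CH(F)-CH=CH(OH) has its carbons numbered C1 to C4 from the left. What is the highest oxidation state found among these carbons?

0

Assign +1 per bond to O/N/halogen, −1 per bond to H or an electropositive element, and 0 per bond to carbon. Tallying each carbon:
C1: 1C, 3H → 0 − 3 = -3
C2: 2C, 1H, 1F → 0 − 1 + 1 = 0
C3: 3C, 1H → 0 − 1 = -1
C4: 2C, 1H, 1O → 0 − 1 + 1 = 0
The highest value is 0.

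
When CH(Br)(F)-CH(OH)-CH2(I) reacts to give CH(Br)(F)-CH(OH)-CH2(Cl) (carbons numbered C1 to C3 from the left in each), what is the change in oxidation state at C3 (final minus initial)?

0

Before: C3 has 1 bond to C, 2 bonds to H, 1 bond to I → oxidation state -1.
After: C3 has 1 bond to C, 2 bonds to H, 1 bond to Cl → oxidation state -1.
Δ = -1 − (-1) = 0, so no net redox change at C3.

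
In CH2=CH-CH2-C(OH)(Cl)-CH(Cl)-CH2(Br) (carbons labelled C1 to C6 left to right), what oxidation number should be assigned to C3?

-2

Bonds to more-electronegative neighbours contribute +1 each, bonds to H or metals contribute −1 each, and C–C bonds contribute 0.
C3 has one bond to C (0), one bond to C (0), one bond to H (-1), one bond to H (-1).
Oxidation state = 0 + 0 − 1 − 1 = -2.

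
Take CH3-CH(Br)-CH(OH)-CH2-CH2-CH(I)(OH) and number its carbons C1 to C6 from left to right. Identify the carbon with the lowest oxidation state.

C1

Count +1 for every bond to an atom more electronegative than carbon and −1 for every bond to one less electronegative; C–C bonds are 0. Tallying each carbon:
C1: 1C, 3H → 0 − 3 = -3
C2: 2C, 1H, 1Br → 0 − 1 + 1 = 0
C3: 2C, 1H, 1O → 0 − 1 + 1 = 0
C4: 2C, 2H → 0 − 2 = -2
C5: 2C, 2H → 0 − 2 = -2
C6: 1C, 1H, 1O, 1I → 0 − 1 + 1 + 1 = +1
The most reduced carbon is C1 at -3.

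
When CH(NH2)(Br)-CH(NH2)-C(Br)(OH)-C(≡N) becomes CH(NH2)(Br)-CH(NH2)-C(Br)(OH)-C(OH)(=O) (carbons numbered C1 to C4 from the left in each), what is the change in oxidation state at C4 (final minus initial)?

0

Before: C4 has 1 bond to C, 3 bonds to N → oxidation state +3.
After: C4 has 1 bond to C, 3 bonds to O → oxidation state +3.
Δ = +3 − (+3) = 0, so no net redox change at C4.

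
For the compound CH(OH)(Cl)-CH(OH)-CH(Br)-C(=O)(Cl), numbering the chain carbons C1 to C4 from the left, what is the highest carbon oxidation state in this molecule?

+3

Tallying each carbon's bonds:
C1: 1C, 1H, 1O, 1Cl → 0 − 1 + 1 + 1 = +1
C2: 2C, 1H, 1O → 0 − 1 + 1 = 0
C3: 2C, 1H, 1Br → 0 − 1 + 1 = 0
C4: 1C, 2O, 1Cl → 0 + 2 + 1 = +3
The highest value is +3.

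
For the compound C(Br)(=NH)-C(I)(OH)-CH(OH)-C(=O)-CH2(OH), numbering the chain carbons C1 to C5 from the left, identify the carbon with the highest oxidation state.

Bonds to more-electronegative neighbours contribute +1 each, bonds to H or metals contribute −1 each, and C–C bonds contribute 0. Tallying each carbon:
C1: 1C, 2N, 1Br → 0 + 2 + 1 = +3
C2: 2C, 1O, 1I → 0 + 1 + 1 = +2
C3: 2C, 1H, 1O → 0 − 1 + 1 = 0
C4: 2C, 2O → 0 + 2 = +2
C5: 1C, 2H, 1O → 0 − 2 + 1 = -1
The most oxidised carbon is C1 at +3.

C1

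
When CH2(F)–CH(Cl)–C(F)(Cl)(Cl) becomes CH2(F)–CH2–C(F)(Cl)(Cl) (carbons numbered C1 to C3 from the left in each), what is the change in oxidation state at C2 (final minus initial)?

Before: C2 has 2 bonds to C, 1 bond to H, 1 bond to Cl → oxidation state 0.
After: C2 has 2 bonds to C, 2 bonds to H → oxidation state -2.
Δ = -2 − (0) = -2, so this is a reduction at C2.

-2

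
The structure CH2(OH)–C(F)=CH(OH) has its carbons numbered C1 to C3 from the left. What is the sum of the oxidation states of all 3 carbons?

Tallying each carbon's bonds:
C1: 1C, 2H, 1O → 0 − 2 + 1 = -1
C2: 3C, 1F → 0 + 1 = +1
C3: 2C, 1H, 1O → 0 − 1 + 1 = 0
Sum = -1 + 1 + 0 = 0.

0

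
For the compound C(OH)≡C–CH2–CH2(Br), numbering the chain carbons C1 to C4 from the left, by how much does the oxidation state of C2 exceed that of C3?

C2: 4C → 0 = 0
C3: 2C, 2H → 0 − 2 = -2
Difference: 0 − (-2) = +2.

+2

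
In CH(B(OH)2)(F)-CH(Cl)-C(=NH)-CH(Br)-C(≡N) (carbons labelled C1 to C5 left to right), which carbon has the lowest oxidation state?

C1

Count +1 for every bond to an atom more electronegative than carbon and −1 for every bond to one less electronegative; C–C bonds are 0. Tallying each carbon:
C1: 1C, 1H, 1F, 1B → 0 − 1 + 1 − 1 = -1
C2: 2C, 1H, 1Cl → 0 − 1 + 1 = 0
C3: 2C, 2N → 0 + 2 = +2
C4: 2C, 1H, 1Br → 0 − 1 + 1 = 0
C5: 1C, 3N → 0 + 3 = +3
The most reduced carbon is C1 at -1.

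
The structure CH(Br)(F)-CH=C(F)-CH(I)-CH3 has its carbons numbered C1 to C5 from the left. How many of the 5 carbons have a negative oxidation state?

Tallying each carbon's bonds:
C1: 1C, 1H, 1F, 1Br → 0 − 1 + 1 + 1 = +1
C2: 3C, 1H → 0 − 1 = -1
C3: 3C, 1F → 0 + 1 = +1
C4: 2C, 1H, 1I → 0 − 1 + 1 = 0
C5: 1C, 3H → 0 − 3 = -3
2 carbons (C2, C5) meet the condition.

2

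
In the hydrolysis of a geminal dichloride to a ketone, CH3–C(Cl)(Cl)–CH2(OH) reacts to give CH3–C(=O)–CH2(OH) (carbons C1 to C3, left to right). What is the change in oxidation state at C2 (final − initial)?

0

Before: C2 has 2 bonds to C, 2 bonds to Cl → oxidation state +2.
After: C2 has 2 bonds to C, 2 bonds to O → oxidation state +2.
Δ = +2 − (+2) = 0, so no net redox change at C2.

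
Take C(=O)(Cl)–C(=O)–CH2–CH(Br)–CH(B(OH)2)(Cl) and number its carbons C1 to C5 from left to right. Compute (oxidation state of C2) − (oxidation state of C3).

+4

C2: 2C, 2O → 0 + 2 = +2
C3: 2C, 2H → 0 − 2 = -2
Difference: +2 − (-2) = +4.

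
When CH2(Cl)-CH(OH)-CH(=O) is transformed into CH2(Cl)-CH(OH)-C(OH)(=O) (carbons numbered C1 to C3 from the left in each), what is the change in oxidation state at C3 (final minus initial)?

Before: C3 has 1 bond to C, 1 bond to H, 2 bonds to O → oxidation state +1.
After: C3 has 1 bond to C, 3 bonds to O → oxidation state +3.
Δ = +3 − (+1) = +2, so this is an oxidation at C3.

+2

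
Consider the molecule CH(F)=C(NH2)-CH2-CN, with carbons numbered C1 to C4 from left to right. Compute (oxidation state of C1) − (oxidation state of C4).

-3

C1: 2C, 1H, 1F → 0 − 1 + 1 = 0
C4: 1C, 3N → 0 + 3 = +3
Difference: 0 − (+3) = -3.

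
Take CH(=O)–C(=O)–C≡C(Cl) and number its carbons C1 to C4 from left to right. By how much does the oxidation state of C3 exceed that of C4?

-1

C3: 4C → 0 = 0
C4: 3C, 1Cl → 0 + 1 = +1
Difference: 0 − (+1) = -1.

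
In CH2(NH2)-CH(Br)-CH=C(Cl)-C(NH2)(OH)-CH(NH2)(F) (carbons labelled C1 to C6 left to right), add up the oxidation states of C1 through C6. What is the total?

+2

Bonds to more-electronegative neighbours contribute +1 each, bonds to H or metals contribute −1 each, and C–C bonds contribute 0. Tallying each carbon:
C1: 1C, 2H, 1N → 0 − 2 + 1 = -1
C2: 2C, 1H, 1Br → 0 − 1 + 1 = 0
C3: 3C, 1H → 0 − 1 = -1
C4: 3C, 1Cl → 0 + 1 = +1
C5: 2C, 1O, 1N → 0 + 1 + 1 = +2
C6: 1C, 1H, 1N, 1F → 0 − 1 + 1 + 1 = +1
Sum = -1 + 0 − 1 + 1 + 2 + 1 = +2.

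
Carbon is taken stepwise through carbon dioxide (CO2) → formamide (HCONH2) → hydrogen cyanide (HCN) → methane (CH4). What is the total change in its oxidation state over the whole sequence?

-8

Carbon oxidation states along the series — carbon dioxide: +4, formamide: +2, hydrogen cyanide: +2, methane: -4.
Net change = -4 − (+4) = -8.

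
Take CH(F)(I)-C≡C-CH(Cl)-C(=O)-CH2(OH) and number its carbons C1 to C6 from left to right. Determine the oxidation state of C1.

+1

Bonds to more-electronegative neighbours contribute +1 each, bonds to H or metals contribute −1 each, and C–C bonds contribute 0.
C1 has one bond to C (0), one bond to F (+1), one bond to I (+1), one bond to H (-1).
Oxidation state = 0 + 1 + 1 − 1 = +1.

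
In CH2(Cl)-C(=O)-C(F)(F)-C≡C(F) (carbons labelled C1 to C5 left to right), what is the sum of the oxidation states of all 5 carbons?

Tallying each carbon's bonds:
C1: 1C, 2H, 1Cl → 0 − 2 + 1 = -1
C2: 2C, 2O → 0 + 2 = +2
C3: 2C, 2F → 0 + 2 = +2
C4: 4C → 0 = 0
C5: 3C, 1F → 0 + 1 = +1
Sum = -1 + 2 + 2 + 0 + 1 = +4.

+4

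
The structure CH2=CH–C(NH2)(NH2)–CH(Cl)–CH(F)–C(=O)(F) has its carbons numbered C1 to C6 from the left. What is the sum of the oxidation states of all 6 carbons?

+2

Count +1 for every bond to an atom more electronegative than carbon and −1 for every bond to one less electronegative; C–C bonds are 0. Tallying each carbon:
C1: 2C, 2H → 0 − 2 = -2
C2: 3C, 1H → 0 − 1 = -1
C3: 2C, 2N → 0 + 2 = +2
C4: 2C, 1H, 1Cl → 0 − 1 + 1 = 0
C5: 2C, 1H, 1F → 0 − 1 + 1 = 0
C6: 1C, 2O, 1F → 0 + 2 + 1 = +3
Sum = -2 − 1 + 2 + 0 + 0 + 3 = +2.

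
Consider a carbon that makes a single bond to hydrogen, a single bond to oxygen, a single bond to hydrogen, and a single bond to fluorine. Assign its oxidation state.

The carbon has one bond to H (-1), one bond to O (+1), one bond to F (+1), one bond to H (-1).
Oxidation state = -1 + 1 + 1 − 1 = 0.

0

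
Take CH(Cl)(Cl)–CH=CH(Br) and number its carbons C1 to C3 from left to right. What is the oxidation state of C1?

+1

Each bond to a more electronegative atom (O, N, halogen) counts +1, each bond to a less electronegative atom (H, metal, B, Si) counts −1, and each C–C bond counts 0.
C1 has one bond to C (0), one bond to H (-1), one bond to Cl (+1), one bond to Cl (+1).
Oxidation state = 0 − 1 + 1 + 1 = +1.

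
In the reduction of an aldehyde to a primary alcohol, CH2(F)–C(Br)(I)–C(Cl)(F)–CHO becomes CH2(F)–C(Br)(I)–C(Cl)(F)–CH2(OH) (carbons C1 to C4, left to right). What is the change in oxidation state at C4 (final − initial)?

Before: C4 has 1 bond to C, 1 bond to H, 2 bonds to O → oxidation state +1.
After: C4 has 1 bond to C, 2 bonds to H, 1 bond to O → oxidation state -1.
Δ = -1 − (+1) = -2, so this is a reduction at C4.

-2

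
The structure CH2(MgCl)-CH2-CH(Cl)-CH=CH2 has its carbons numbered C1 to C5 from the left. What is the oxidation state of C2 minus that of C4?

C2: 2C, 2H → 0 − 2 = -2
C4: 3C, 1H → 0 − 1 = -1
Difference: -2 − (-1) = -1.

-1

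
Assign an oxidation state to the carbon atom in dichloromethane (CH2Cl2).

The carbon has one bond to H (-1), one bond to H (-1), one bond to Cl (+1), one bond to Cl (+1).
Oxidation state = -1 − 1 + 1 + 1 = 0.

0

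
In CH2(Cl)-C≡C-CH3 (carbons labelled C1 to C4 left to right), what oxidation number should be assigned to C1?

-1

Count +1 for every bond to an atom more electronegative than carbon and −1 for every bond to one less electronegative; C–C bonds are 0.
C1 has one bond to C (0), one bond to Cl (+1), one bond to H (-1), one bond to H (-1).
Oxidation state = 0 + 1 − 1 − 1 = -1.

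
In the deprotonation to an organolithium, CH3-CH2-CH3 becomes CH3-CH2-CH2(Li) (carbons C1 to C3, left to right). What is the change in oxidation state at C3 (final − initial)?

0

Before: C3 has 1 bond to C, 3 bonds to H → oxidation state -3.
After: C3 has 1 bond to C, 2 bonds to H, 1 bond to Li → oxidation state -3.
Δ = -3 − (-3) = 0, so no net redox change at C3.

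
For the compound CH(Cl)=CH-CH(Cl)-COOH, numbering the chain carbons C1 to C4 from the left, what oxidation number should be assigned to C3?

C3 has one bond to C (0), one bond to C (0), one bond to Cl (+1), one bond to H (-1).
Oxidation state = 0 + 0 + 1 − 1 = 0.

0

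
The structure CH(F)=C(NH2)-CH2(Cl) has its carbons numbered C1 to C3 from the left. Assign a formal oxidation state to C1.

Count +1 for every bond to an atom more electronegative than carbon and −1 for every bond to one less electronegative; C–C bonds are 0.
C1 has a double bond to C (2×0 = 0), one bond to F (+1), one bond to H (-1).
Oxidation state = 0 + 1 − 1 = 0.

0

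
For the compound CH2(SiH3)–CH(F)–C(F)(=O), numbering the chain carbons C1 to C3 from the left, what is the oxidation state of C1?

-3

Each bond to a more electronegative atom (O, N, halogen) counts +1, each bond to a less electronegative atom (H, metal, B, Si) counts −1, and each C–C bond counts 0.
C1 has one bond to C (0), one bond to H (-1), one bond to Si (-1), one bond to H (-1).
Oxidation state = 0 − 1 − 1 − 1 = -3.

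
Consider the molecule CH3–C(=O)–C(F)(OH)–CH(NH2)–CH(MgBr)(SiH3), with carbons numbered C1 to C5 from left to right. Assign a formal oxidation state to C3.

Bonds to more-electronegative neighbours contribute +1 each, bonds to H or metals contribute −1 each, and C–C bonds contribute 0.
C3 has one bond to C (0), one bond to C (0), one bond to F (+1), one bond to O (+1).
Oxidation state = 0 + 0 + 1 + 1 = +2.

+2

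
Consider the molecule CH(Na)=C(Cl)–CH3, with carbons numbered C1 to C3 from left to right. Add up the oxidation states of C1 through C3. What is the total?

Tallying each carbon's bonds:
C1: 2C, 1H, 1Na → 0 − 1 − 1 = -2
C2: 3C, 1Cl → 0 + 1 = +1
C3: 1C, 3H → 0 − 3 = -3
Sum = -2 + 1 − 3 = -4.

-4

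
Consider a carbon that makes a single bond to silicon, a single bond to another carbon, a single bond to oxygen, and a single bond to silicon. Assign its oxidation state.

Bonds to more-electronegative neighbours contribute +1 each, bonds to H or metals contribute −1 each, and C–C bonds contribute 0.
The carbon has one bond to C (0), one bond to O (+1), one bond to Si (-1), one bond to Si (-1).
Oxidation state = 0 + 1 − 1 − 1 = -1.

-1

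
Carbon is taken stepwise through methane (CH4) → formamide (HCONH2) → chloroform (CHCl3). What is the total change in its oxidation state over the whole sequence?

+6

Carbon oxidation states along the series — methane: -4, formamide: +2, chloroform: +2.
Net change = +2 − (-4) = +6.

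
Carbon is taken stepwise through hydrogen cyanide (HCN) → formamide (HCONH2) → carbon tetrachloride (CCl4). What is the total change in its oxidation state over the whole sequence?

+2

Carbon oxidation states along the series — hydrogen cyanide: +2, formamide: +2, carbon tetrachloride: +4.
Net change = +4 − (+2) = +2.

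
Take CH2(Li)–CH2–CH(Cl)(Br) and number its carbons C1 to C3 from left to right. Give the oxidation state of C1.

-3

C1 has one bond to C (0), one bond to H (-1), one bond to Li (-1), one bond to H (-1).
Oxidation state = 0 − 1 − 1 − 1 = -3.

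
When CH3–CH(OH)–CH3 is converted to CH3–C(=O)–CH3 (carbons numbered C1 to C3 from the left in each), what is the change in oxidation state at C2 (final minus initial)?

Before: C2 has 2 bonds to C, 1 bond to H, 1 bond to O → oxidation state 0.
After: C2 has 2 bonds to C, 2 bonds to O → oxidation state +2.
Δ = +2 − (0) = +2, so this is an oxidation at C2.

+2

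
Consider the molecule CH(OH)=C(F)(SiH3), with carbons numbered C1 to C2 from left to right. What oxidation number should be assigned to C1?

Bonds to more-electronegative neighbours contribute +1 each, bonds to H or metals contribute −1 each, and C–C bonds contribute 0.
C1 has a double bond to C (2×0 = 0), one bond to H (-1), one bond to O (+1).
Oxidation state = 0 − 1 + 1 = 0.

0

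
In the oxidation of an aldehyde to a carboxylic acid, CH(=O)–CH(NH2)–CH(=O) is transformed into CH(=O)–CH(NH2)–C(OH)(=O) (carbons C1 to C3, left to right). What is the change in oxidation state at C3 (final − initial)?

Before: C3 has 1 bond to C, 1 bond to H, 2 bonds to O → oxidation state +1.
After: C3 has 1 bond to C, 3 bonds to O → oxidation state +3.
Δ = +3 − (+1) = +2, so this is an oxidation at C3.

+2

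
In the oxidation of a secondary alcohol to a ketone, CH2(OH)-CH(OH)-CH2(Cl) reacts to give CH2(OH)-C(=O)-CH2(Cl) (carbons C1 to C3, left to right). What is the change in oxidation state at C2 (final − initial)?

Before: C2 has 2 bonds to C, 1 bond to H, 1 bond to O → oxidation state 0.
After: C2 has 2 bonds to C, 2 bonds to O → oxidation state +2.
Δ = +2 − (0) = +2, so this is an oxidation at C2.

+2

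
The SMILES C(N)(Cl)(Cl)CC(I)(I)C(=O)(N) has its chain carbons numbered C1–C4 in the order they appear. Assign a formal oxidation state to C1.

Bonds to more-electronegative neighbours contribute +1 each, bonds to H or metals contribute −1 each, and C–C bonds contribute 0.
C1 has one bond to C (0), one bond to N (+1), one bond to Cl (+1), one bond to Cl (+1).
Oxidation state = 0 + 1 + 1 + 1 = +3.

+3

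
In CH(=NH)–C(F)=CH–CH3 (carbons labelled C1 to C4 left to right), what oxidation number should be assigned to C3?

Bonds to more-electronegative neighbours contribute +1 each, bonds to H or metals contribute −1 each, and C–C bonds contribute 0.
C3 has a double bond to C (2×0 = 0), one bond to C (0), one bond to H (-1).
Oxidation state = 0 + 0 − 1 = -1.

-1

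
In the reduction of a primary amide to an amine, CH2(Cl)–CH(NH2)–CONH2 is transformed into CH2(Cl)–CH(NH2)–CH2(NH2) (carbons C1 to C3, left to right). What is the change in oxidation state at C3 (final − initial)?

-4

Before: C3 has 1 bond to C, 2 bonds to O, 1 bond to N → oxidation state +3.
After: C3 has 1 bond to C, 2 bonds to H, 1 bond to N → oxidation state -1.
Δ = -1 − (+3) = -4, so this is a reduction at C3.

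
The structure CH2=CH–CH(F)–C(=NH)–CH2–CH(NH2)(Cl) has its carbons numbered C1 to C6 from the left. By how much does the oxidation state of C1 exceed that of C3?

-2

C1: 2C, 2H → 0 − 2 = -2
C3: 2C, 1H, 1F → 0 − 1 + 1 = 0
Difference: -2 − (0) = -2.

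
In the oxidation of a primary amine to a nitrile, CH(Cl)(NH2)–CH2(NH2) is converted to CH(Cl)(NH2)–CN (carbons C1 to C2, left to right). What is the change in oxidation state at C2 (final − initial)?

Before: C2 has 1 bond to C, 2 bonds to H, 1 bond to N → oxidation state -1.
After: C2 has 1 bond to C, 3 bonds to N → oxidation state +3.
Δ = +3 − (-1) = +4, so this is an oxidation at C2.

+4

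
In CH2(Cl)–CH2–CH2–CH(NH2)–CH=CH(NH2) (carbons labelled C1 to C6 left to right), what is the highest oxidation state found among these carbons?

0

Bonds to more-electronegative neighbours contribute +1 each, bonds to H or metals contribute −1 each, and C–C bonds contribute 0. Tallying each carbon:
C1: 1C, 2H, 1Cl → 0 − 2 + 1 = -1
C2: 2C, 2H → 0 − 2 = -2
C3: 2C, 2H → 0 − 2 = -2
C4: 2C, 1H, 1N → 0 − 1 + 1 = 0
C5: 3C, 1H → 0 − 1 = -1
C6: 2C, 1H, 1N → 0 − 1 + 1 = 0
The highest value is 0.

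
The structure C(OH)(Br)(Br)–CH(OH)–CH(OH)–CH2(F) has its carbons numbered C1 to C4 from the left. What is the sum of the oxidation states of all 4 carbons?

Tallying each carbon's bonds:
C1: 1C, 1O, 2Br → 0 + 1 + 2 = +3
C2: 2C, 1H, 1O → 0 − 1 + 1 = 0
C3: 2C, 1H, 1O → 0 − 1 + 1 = 0
C4: 1C, 2H, 1F → 0 − 2 + 1 = -1
Sum = +3 + 0 + 0 − 1 = +2.

+2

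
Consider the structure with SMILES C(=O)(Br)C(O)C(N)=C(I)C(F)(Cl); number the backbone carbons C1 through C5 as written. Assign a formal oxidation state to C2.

Count +1 for every bond to an atom more electronegative than carbon and −1 for every bond to one less electronegative; C–C bonds are 0.
C2 has one bond to C (0), one bond to C (0), one bond to O (+1), one bond to H (-1).
Oxidation state = 0 + 0 + 1 − 1 = 0.

0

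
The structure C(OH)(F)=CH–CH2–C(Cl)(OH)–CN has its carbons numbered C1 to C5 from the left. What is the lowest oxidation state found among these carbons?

-2

Bonds to more-electronegative neighbours contribute +1 each, bonds to H or metals contribute −1 each, and C–C bonds contribute 0. Tallying each carbon:
C1: 2C, 1O, 1F → 0 + 1 + 1 = +2
C2: 3C, 1H → 0 − 1 = -1
C3: 2C, 2H → 0 − 2 = -2
C4: 2C, 1O, 1Cl → 0 + 1 + 1 = +2
C5: 1C, 3N → 0 + 3 = +3
The lowest value is -2.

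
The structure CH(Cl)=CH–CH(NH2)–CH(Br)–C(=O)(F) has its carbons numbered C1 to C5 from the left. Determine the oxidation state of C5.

+3

C5 has one bond to C (0), a double bond to O (2×+1 = +2), one bond to F (+1).
Oxidation state = 0 + 2 + 1 = +3.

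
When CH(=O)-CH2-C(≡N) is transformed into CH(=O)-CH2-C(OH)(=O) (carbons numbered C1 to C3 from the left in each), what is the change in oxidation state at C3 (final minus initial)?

Before: C3 has 1 bond to C, 3 bonds to N → oxidation state +3.
After: C3 has 1 bond to C, 3 bonds to O → oxidation state +3.
Δ = +3 − (+3) = 0, so no net redox change at C3.

0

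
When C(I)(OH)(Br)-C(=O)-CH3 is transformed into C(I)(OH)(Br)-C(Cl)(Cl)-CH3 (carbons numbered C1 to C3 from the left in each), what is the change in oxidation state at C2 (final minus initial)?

Before: C2 has 2 bonds to C, 2 bonds to O → oxidation state +2.
After: C2 has 2 bonds to C, 2 bonds to Cl → oxidation state +2.
Δ = +2 − (+2) = 0, so no net redox change at C2.

0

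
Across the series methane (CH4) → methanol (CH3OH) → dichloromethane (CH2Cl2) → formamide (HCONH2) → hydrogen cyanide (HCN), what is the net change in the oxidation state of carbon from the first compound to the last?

+6

Carbon oxidation states along the series — methane: -4, methanol: -2, dichloromethane: 0, formamide: +2, hydrogen cyanide: +2.
Net change = +2 − (-4) = +6.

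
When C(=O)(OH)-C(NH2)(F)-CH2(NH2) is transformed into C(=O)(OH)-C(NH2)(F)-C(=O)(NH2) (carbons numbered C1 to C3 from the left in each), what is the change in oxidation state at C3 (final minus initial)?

+4

Before: C3 has 1 bond to C, 2 bonds to H, 1 bond to N → oxidation state -1.
After: C3 has 1 bond to C, 2 bonds to O, 1 bond to N → oxidation state +3.
Δ = +3 − (-1) = +4, so this is an oxidation at C3.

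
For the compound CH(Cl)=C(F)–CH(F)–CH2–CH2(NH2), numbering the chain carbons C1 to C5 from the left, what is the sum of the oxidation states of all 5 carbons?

Each bond to a more electronegative atom (O, N, halogen) counts +1, each bond to a less electronegative atom (H, metal, B, Si) counts −1, and each C–C bond counts 0. Tallying each carbon:
C1: 2C, 1H, 1Cl → 0 − 1 + 1 = 0
C2: 3C, 1F → 0 + 1 = +1
C3: 2C, 1H, 1F → 0 − 1 + 1 = 0
C4: 2C, 2H → 0 − 2 = -2
C5: 1C, 2H, 1N → 0 − 2 + 1 = -1
Sum = 0 + 1 + 0 − 2 − 1 = -2.

-2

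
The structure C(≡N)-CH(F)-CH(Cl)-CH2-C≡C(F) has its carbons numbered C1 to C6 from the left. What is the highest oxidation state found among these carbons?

+3

Tallying each carbon's bonds:
C1: 1C, 3N → 0 + 3 = +3
C2: 2C, 1H, 1F → 0 − 1 + 1 = 0
C3: 2C, 1H, 1Cl → 0 − 1 + 1 = 0
C4: 2C, 2H → 0 − 2 = -2
C5: 4C → 0 = 0
C6: 3C, 1F → 0 + 1 = +1
The highest value is +3.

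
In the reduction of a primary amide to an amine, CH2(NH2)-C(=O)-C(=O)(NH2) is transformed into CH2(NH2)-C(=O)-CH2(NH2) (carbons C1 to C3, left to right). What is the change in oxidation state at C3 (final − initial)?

-4

Before: C3 has 1 bond to C, 2 bonds to O, 1 bond to N → oxidation state +3.
After: C3 has 1 bond to C, 2 bonds to H, 1 bond to N → oxidation state -1.
Δ = -1 − (+3) = -4, so this is a reduction at C3.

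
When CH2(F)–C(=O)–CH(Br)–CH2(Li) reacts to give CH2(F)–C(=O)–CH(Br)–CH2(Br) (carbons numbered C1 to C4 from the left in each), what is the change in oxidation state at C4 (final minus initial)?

+2

Before: C4 has 1 bond to C, 2 bonds to H, 1 bond to Li → oxidation state -3.
After: C4 has 1 bond to C, 2 bonds to H, 1 bond to Br → oxidation state -1.
Δ = -1 − (-3) = +2, so this is an oxidation at C4.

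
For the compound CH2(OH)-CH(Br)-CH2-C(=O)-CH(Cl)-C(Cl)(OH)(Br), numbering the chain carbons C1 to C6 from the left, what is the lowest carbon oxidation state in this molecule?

-2

Tallying each carbon's bonds:
C1: 1C, 2H, 1O → 0 − 2 + 1 = -1
C2: 2C, 1H, 1Br → 0 − 1 + 1 = 0
C3: 2C, 2H → 0 − 2 = -2
C4: 2C, 2O → 0 + 2 = +2
C5: 2C, 1H, 1Cl → 0 − 1 + 1 = 0
C6: 1C, 1O, 1Cl, 1Br → 0 + 1 + 1 + 1 = +3
The lowest value is -2.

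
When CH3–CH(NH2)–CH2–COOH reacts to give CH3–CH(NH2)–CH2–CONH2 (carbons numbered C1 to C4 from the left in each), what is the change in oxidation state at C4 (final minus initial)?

0

Before: C4 has 1 bond to C, 3 bonds to O → oxidation state +3.
After: C4 has 1 bond to C, 2 bonds to O, 1 bond to N → oxidation state +3.
Δ = +3 − (+3) = 0, so no net redox change at C4.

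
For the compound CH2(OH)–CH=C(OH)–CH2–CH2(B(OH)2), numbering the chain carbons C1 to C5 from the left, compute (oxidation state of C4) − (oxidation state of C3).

C4: 2C, 2H → 0 − 2 = -2
C3: 3C, 1O → 0 + 1 = +1
Difference: -2 − (+1) = -3.

-3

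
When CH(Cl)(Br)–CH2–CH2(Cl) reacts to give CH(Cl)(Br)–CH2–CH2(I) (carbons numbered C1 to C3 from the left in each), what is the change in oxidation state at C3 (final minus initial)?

0

Before: C3 has 1 bond to C, 2 bonds to H, 1 bond to Cl → oxidation state -1.
After: C3 has 1 bond to C, 2 bonds to H, 1 bond to I → oxidation state -1.
Δ = -1 − (-1) = 0, so no net redox change at C3.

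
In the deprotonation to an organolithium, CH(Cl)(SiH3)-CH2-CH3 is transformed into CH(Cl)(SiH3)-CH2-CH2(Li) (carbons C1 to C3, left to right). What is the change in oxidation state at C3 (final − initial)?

0

Before: C3 has 1 bond to C, 3 bonds to H → oxidation state -3.
After: C3 has 1 bond to C, 2 bonds to H, 1 bond to Li → oxidation state -3.
Δ = -3 − (-3) = 0, so no net redox change at C3.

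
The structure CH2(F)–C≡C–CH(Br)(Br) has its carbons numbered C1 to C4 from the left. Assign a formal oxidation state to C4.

+1

C4 has one bond to C (0), one bond to Br (+1), one bond to H (-1), one bond to Br (+1).
Oxidation state = 0 + 1 − 1 + 1 = +1.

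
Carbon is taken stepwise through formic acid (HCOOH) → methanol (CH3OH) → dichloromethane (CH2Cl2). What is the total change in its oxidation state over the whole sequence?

-2

Carbon oxidation states along the series — formic acid: +2, methanol: -2, dichloromethane: 0.
Net change = 0 − (+2) = -2.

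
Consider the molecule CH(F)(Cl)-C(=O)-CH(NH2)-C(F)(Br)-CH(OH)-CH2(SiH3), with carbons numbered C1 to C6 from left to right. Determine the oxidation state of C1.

+1

Count +1 for every bond to an atom more electronegative than carbon and −1 for every bond to one less electronegative; C–C bonds are 0.
C1 has one bond to C (0), one bond to H (-1), one bond to F (+1), one bond to Cl (+1).
Oxidation state = 0 − 1 + 1 + 1 = +1.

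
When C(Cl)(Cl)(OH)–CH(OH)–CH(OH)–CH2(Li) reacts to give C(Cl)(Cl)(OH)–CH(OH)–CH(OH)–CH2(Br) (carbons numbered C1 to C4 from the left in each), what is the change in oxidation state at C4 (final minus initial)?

Before: C4 has 1 bond to C, 2 bonds to H, 1 bond to Li → oxidation state -3.
After: C4 has 1 bond to C, 2 bonds to H, 1 bond to Br → oxidation state -1.
Δ = -1 − (-3) = +2, so this is an oxidation at C4.

+2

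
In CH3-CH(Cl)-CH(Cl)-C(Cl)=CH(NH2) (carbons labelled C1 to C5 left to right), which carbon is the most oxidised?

C4

Each bond to a more electronegative atom (O, N, halogen) counts +1, each bond to a less electronegative atom (H, metal, B, Si) counts −1, and each C–C bond counts 0. Tallying each carbon:
C1: 1C, 3H → 0 − 3 = -3
C2: 2C, 1H, 1Cl → 0 − 1 + 1 = 0
C3: 2C, 1H, 1Cl → 0 − 1 + 1 = 0
C4: 3C, 1Cl → 0 + 1 = +1
C5: 2C, 1H, 1N → 0 − 1 + 1 = 0
The most oxidised carbon is C4 at +1.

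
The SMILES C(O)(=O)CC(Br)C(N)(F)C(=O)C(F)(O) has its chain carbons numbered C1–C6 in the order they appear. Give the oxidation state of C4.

+2

Count +1 for every bond to an atom more electronegative than carbon and −1 for every bond to one less electronegative; C–C bonds are 0.
C4 has one bond to C (0), one bond to C (0), one bond to N (+1), one bond to F (+1).
Oxidation state = 0 + 0 + 1 + 1 = +2.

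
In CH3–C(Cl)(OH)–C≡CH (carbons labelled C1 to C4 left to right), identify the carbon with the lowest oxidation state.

Count +1 for every bond to an atom more electronegative than carbon and −1 for every bond to one less electronegative; C–C bonds are 0. Tallying each carbon:
C1: 1C, 3H → 0 − 3 = -3
C2: 2C, 1O, 1Cl → 0 + 1 + 1 = +2
C3: 4C → 0 = 0
C4: 3C, 1H → 0 − 1 = -1
The most reduced carbon is C1 at -3.

C1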